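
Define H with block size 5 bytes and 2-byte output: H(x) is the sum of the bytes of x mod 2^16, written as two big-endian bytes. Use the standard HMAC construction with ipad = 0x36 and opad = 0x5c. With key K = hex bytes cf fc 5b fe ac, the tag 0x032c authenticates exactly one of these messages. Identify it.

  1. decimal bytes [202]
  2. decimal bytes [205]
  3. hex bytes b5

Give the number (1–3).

Key hex bytes cf fc 5b fe ac is exactly B = 5 bytes: K' = cf fc 5b fe ac.
K' ⊕ ipad = f9 ca 6d c8 9a; K' ⊕ opad = 93 a0 07 a2 f0.
m1: inner = H(f9 ca 6d c8 9a ca) = 04 5c; tag = H(93 a0 07 a2 f0 04 5c) = 032c ← matches
m2: inner = H(f9 ca 6d c8 9a cd) = 04 5f; tag = H(93 a0 07 a2 f0 04 5f) = 032f
m3: inner = H(f9 ca 6d c8 9a b5) = 04 47; tag = H(93 a0 07 a2 f0 04 47) = 0317

1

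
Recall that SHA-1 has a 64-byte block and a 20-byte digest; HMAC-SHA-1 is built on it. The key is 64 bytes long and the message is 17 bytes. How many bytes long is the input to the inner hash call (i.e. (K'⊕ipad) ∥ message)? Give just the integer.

Key is 64 ≤ 64 bytes, zero-padded: |K'| = 64.
Inner input = (K'⊕ipad) ∥ m → 64 + 17 = 81 bytes.

81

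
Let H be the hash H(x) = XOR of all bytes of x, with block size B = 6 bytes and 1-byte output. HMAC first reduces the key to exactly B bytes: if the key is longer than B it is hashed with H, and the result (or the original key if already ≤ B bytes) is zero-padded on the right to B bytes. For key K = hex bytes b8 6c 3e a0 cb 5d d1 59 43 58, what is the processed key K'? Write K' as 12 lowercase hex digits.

4f0000000000

|K| = 10 > B = 6, so first hash the key.
H(K): XOR b8⊕6c⊕3e⊕a0⊕cb⊕5d⊕d1⊕59⊕43⊕58 = 4f.
Zero-pad H(K) = 4f to 6 bytes: K' = 4f 00 00 00 00 00.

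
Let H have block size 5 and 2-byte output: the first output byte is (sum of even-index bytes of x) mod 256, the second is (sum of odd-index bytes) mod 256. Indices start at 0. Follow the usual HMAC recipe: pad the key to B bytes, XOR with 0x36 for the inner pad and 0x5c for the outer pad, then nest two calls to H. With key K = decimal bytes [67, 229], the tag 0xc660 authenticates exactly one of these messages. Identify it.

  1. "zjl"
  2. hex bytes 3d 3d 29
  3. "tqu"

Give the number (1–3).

1

Key decimal bytes [67, 229] = 43 e5 is 2 bytes ≤ B = 5; zero-pad to 5 bytes: K' = 43 e5 00 00 00.
K' ⊕ ipad = 75 d3 36 36 36; K' ⊕ opad = 1f b9 5c 5c 5c.
m1: inner = H(75 d3 36 36 36 7a 6a 6c) = 4b ef; tag = H(1f b9 5c 5c 5c 4b ef) = c660 ← matches
m2: inner = H(75 d3 36 36 36 3d 3d 29) = 1e 6f; tag = H(1f b9 5c 5c 5c 1e 6f) = 4633
m3: inner = H(75 d3 36 36 36 74 71 75) = 52 f2; tag = H(1f b9 5c 5c 5c 52 f2) = c967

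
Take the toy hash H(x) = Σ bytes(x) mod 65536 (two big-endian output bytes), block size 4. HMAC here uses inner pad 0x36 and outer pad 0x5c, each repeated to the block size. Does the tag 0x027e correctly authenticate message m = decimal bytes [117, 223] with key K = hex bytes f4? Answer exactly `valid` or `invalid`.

invalid

Key hex bytes f4 is 1 byte ≤ B = 4; zero-pad to 4 bytes: K' = f4 00 00 00.
K' ⊕ ipad = c2 36 36 36; K' ⊕ opad = a8 5c 5c 5c.
Inner hash: sum = 194+54+54+54+117+223 = 696 → 02 b8.
Outer hash (recomputed tag): sum = 168+92+92+92+2+184 = 630 → 02 76.
Recomputed tag = 0276; claimed = 027e → mismatch.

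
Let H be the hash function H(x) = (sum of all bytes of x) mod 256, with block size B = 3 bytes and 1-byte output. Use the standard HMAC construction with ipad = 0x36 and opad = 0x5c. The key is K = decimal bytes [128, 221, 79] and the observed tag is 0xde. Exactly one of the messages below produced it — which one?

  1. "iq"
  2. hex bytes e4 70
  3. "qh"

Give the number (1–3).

2

Key decimal bytes [128, 221, 79] = 80 dd 4f is exactly B = 3 bytes: K' = 80 dd 4f.
K' ⊕ ipad = b6 eb 79; K' ⊕ opad = dc 81 13.
m1: inner = H(b6 eb 79 69 71) = f4; tag = H(dc 81 13 f4) = 64
m2: inner = H(b6 eb 79 e4 70) = 6e; tag = H(dc 81 13 6e) = de ← matches
m3: inner = H(b6 eb 79 71 68) = f3; tag = H(dc 81 13 f3) = 63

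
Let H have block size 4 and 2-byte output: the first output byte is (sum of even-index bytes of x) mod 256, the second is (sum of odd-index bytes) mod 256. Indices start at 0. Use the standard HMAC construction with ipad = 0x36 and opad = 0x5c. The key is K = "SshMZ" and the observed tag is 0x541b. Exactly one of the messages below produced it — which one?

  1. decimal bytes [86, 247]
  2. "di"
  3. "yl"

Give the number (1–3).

1

Key "SshMZ" = 53 73 68 4d 5a is 5 bytes > B = 4, so hash it first: H(key) = 15 c0, then zero-pad to 4 bytes: K' = 15 c0 00 00.
K' ⊕ ipad = 23 f6 36 36; K' ⊕ opad = 49 9c 5c 5c.
m1: inner = H(23 f6 36 36 56 f7) = af 23; tag = H(49 9c 5c 5c af 23) = 541b ← matches
m2: inner = H(23 f6 36 36 64 69) = bd 95; tag = H(49 9c 5c 5c bd 95) = 628d
m3: inner = H(23 f6 36 36 79 6c) = d2 98; tag = H(49 9c 5c 5c d2 98) = 7790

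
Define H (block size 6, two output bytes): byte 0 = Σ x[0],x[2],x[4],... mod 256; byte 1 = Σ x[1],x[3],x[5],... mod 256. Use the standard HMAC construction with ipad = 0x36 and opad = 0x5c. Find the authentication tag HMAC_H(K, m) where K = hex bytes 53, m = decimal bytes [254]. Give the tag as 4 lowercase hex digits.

Key hex bytes 53 is 1 byte ≤ B = 6; zero-pad to 6 bytes: K' = 53 00 00 00 00 00.
K' ⊕ ipad = 65 36 36 36 36 36.  K' ⊕ opad = 0f 5c 5c 5c 5c 5c.
Inner input = (K'⊕ipad) ∥ m = 65 36 36 36 36 36 ∥ fe.
Inner hash: even-index sum = 463 mod 256 = 207; odd-index sum = 162 mod 256 = 162 → cf a2.
Outer input = (K'⊕opad) ∥ inner = 0f 5c 5c 5c 5c 5c ∥ cf a2.
Outer hash (tag): even-index sum = 406 mod 256 = 150; odd-index sum = 438 mod 256 = 182 → 96 b6.

96b6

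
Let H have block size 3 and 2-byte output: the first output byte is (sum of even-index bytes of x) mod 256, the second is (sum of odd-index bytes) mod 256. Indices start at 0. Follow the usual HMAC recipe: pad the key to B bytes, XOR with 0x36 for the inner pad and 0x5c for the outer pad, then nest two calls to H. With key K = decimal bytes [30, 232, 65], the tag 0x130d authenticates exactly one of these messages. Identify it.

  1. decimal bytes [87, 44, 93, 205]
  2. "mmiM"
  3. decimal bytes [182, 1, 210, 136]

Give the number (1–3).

Key decimal bytes [30, 232, 65] = 1e e8 41 is exactly B = 3 bytes: K' = 1e e8 41.
K' ⊕ ipad = 28 de 77; K' ⊕ opad = 42 b4 1d.
m1: inner = H(28 de 77 57 2c 5d cd) = 98 92; tag = H(42 b4 1d 98 92) = f14c
m2: inner = H(28 de 77 6d 6d 69 4d) = 59 b4; tag = H(42 b4 1d 59 b4) = 130d ← matches
m3: inner = H(28 de 77 b6 01 d2 88) = 28 66; tag = H(42 b4 1d 28 66) = c5dc

2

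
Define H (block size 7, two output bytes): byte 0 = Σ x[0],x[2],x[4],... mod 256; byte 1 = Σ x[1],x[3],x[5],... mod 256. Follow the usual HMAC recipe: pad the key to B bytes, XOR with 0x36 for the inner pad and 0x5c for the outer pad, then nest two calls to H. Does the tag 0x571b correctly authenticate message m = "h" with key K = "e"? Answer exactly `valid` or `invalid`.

invalid

Key "e" = 65 is 1 byte ≤ B = 7; zero-pad to 7 bytes: K' = 65 00 00 00 00 00 00.
K' ⊕ ipad = 53 36 36 36 36 36 36; K' ⊕ opad = 39 5c 5c 5c 5c 5c 5c.
Inner hash: even-index sum = 245 mod 256 = 245; odd-index sum = 266 mod 256 = 10 → f5 0a.
Outer hash (recomputed tag): even-index sum = 343 mod 256 = 87; odd-index sum = 521 mod 256 = 9 → 57 09.
Recomputed tag = 5709; claimed = 571b → mismatch.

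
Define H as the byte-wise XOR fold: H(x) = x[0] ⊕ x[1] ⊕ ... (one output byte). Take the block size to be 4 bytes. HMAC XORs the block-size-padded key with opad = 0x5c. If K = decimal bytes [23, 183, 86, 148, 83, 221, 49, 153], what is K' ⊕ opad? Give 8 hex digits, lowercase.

185c5c5c

Key decimal bytes [23, 183, 86, 148, 83, 221, 49, 153] = 17 b7 56 94 53 dd 31 99 is 8 bytes > B = 4, so hash it first: H(key) = 44, then zero-pad to 4 bytes: K' = 44 00 00 00.
XOR each byte with 0x5c: 44⊕5c=18, 00⊕5c=5c, 00⊕5c=5c, 00⊕5c=5c.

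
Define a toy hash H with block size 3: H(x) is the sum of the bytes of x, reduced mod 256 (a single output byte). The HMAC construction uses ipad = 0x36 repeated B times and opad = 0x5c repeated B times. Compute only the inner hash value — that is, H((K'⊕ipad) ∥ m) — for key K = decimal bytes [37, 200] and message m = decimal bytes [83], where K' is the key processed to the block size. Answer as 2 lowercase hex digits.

9a

Key decimal bytes [37, 200] = 25 c8 is 2 bytes ≤ B = 3; zero-pad to 3 bytes: K' = 25 c8 00.
K' ⊕ ipad = 13 fe 36.
Inner input = 13 fe 36 ∥ 53.
Inner hash: sum = 19+254+54+83 = 410; mod 256 = 154 → 9a.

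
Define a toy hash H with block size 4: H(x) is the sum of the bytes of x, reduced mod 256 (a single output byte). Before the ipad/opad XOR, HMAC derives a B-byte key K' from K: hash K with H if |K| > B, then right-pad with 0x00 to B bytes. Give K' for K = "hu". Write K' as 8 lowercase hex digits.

68750000

Key "hu" = 68 75 is 2 bytes ≤ B = 4; zero-pad to 4 bytes: K' = 68 75 00 00.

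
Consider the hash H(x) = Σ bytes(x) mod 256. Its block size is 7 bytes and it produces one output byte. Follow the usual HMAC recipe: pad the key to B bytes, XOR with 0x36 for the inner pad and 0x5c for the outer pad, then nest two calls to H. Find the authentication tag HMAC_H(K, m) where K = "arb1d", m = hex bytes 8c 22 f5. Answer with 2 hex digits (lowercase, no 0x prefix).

5d

Key "arb1d" = 61 72 62 31 64 is 5 bytes ≤ B = 7; zero-pad to 7 bytes: K' = 61 72 62 31 64 00 00.
K' ⊕ ipad = 57 44 54 07 52 36 36.  K' ⊕ opad = 3d 2e 3e 6d 38 5c 5c.
Inner input = (K'⊕ipad) ∥ m = 57 44 54 07 52 36 36 ∥ 8c 22 f5.
Inner hash: sum = 87+68+84+7+82+54+54+140+34+245 = 855; mod 256 = 87 → 57.
Outer input = (K'⊕opad) ∥ inner = 3d 2e 3e 6d 38 5c 5c ∥ 57.
Outer hash (tag): sum = 61+46+62+109+56+92+92+87 = 605; mod 256 = 93 → 5d.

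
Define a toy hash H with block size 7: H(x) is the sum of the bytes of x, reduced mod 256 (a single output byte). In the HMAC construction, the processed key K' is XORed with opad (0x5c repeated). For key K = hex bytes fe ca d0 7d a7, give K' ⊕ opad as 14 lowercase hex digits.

Key hex bytes fe ca d0 7d a7 is 5 bytes ≤ B = 7; zero-pad to 7 bytes: K' = fe ca d0 7d a7 00 00.
XOR each byte with 0x5c: fe⊕5c=a2, ca⊕5c=96, d0⊕5c=8c, 7d⊕5c=21, a7⊕5c=fb, 00⊕5c=5c, 00⊕5c=5c.

a2968c21fb5c5c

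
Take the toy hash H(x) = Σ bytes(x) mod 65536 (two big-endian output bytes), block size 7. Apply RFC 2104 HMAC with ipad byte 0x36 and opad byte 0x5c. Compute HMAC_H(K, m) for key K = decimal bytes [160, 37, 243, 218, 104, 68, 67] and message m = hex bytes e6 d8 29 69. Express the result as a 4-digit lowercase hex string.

Key decimal bytes [160, 37, 243, 218, 104, 68, 67] = a0 25 f3 da 68 44 43 is exactly B = 7 bytes: K' = a0 25 f3 da 68 44 43.
K' ⊕ ipad = 96 13 c5 ec 5e 72 75.  K' ⊕ opad = fc 79 af 86 34 18 1f.
Inner input = (K'⊕ipad) ∥ m = 96 13 c5 ec 5e 72 75 ∥ e6 d8 29 69.
Inner hash: sum = 150+19+197+236+94+114+117+230+216+41+105 = 1519 → 05 ef.
Outer input = (K'⊕opad) ∥ inner = fc 79 af 86 34 18 1f ∥ 05 ef.
Outer hash (tag): sum = 252+121+175+134+52+24+31+5+239 = 1033 → 04 09.

0409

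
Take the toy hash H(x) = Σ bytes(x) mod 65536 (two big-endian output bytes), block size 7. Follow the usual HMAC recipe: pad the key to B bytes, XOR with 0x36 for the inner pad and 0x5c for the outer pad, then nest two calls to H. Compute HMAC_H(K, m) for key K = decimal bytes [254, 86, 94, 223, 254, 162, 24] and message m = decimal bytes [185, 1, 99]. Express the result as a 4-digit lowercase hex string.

Key decimal bytes [254, 86, 94, 223, 254, 162, 24] = fe 56 5e df fe a2 18 is exactly B = 7 bytes: K' = fe 56 5e df fe a2 18.
K' ⊕ ipad = c8 60 68 e9 c8 94 2e.  K' ⊕ opad = a2 0a 02 83 a2 fe 44.
Inner input = (K'⊕ipad) ∥ m = c8 60 68 e9 c8 94 2e ∥ b9 01 63.
Inner hash: sum = 200+96+104+233+200+148+46+185+1+99 = 1312 → 05 20.
Outer input = (K'⊕opad) ∥ inner = a2 0a 02 83 a2 fe 44 ∥ 05 20.
Outer hash (tag): sum = 162+10+2+131+162+254+68+5+32 = 826 → 03 3a.

033a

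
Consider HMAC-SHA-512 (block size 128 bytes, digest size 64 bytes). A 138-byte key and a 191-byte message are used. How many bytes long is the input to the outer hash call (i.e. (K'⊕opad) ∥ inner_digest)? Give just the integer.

Key is 138 > 128 bytes, so it is hashed to 64 bytes then zero-padded to 128: |K'| = 128.
Outer input = (K'⊕opad) ∥ H(inner) → 128 + 64 = 192 bytes.

192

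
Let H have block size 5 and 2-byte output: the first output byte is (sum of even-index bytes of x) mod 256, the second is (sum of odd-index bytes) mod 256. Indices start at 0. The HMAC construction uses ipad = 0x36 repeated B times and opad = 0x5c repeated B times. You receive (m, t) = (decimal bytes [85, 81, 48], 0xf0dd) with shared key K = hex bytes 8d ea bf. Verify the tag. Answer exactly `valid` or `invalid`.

invalid

Key hex bytes 8d ea bf is 3 bytes ≤ B = 5; zero-pad to 5 bytes: K' = 8d ea bf 00 00.
K' ⊕ ipad = bb dc 89 36 36; K' ⊕ opad = d1 b6 e3 5c 5c.
Inner hash: even-index sum = 459 mod 256 = 203; odd-index sum = 407 mod 256 = 151 → cb 97.
Outer hash (recomputed tag): even-index sum = 679 mod 256 = 167; odd-index sum = 477 mod 256 = 221 → a7 dd.
Recomputed tag = a7dd; claimed = f0dd → mismatch.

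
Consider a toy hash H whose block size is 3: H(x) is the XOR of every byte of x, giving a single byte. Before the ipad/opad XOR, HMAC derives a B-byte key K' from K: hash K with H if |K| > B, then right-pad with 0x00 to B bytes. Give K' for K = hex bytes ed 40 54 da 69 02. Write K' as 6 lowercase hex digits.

480000

|K| = 6 > B = 3, so first hash the key.
H(K): XOR ed⊕40⊕54⊕da⊕69⊕02 = 48.
Zero-pad H(K) = 48 to 3 bytes: K' = 48 00 00.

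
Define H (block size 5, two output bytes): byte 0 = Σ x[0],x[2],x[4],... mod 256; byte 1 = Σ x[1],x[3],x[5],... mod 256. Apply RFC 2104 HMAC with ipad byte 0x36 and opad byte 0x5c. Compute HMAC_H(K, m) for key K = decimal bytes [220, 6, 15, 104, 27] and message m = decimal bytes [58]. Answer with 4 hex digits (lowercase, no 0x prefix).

e2de

Key decimal bytes [220, 6, 15, 104, 27] = dc 06 0f 68 1b is exactly B = 5 bytes: K' = dc 06 0f 68 1b.
K' ⊕ ipad = ea 30 39 5e 2d.  K' ⊕ opad = 80 5a 53 34 47.
Inner input = (K'⊕ipad) ∥ m = ea 30 39 5e 2d ∥ 3a.
Inner hash: even-index sum = 336 mod 256 = 80; odd-index sum = 200 mod 256 = 200 → 50 c8.
Outer input = (K'⊕opad) ∥ inner = 80 5a 53 34 47 ∥ 50 c8.
Outer hash (tag): even-index sum = 482 mod 256 = 226; odd-index sum = 222 mod 256 = 222 → e2 de.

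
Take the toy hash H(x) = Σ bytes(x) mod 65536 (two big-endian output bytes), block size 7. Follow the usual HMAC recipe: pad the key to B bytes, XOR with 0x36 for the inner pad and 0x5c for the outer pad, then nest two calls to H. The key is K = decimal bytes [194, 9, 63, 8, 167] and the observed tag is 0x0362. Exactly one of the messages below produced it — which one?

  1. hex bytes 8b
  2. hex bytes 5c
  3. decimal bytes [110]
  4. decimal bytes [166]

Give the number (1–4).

Key decimal bytes [194, 9, 63, 8, 167] = c2 09 3f 08 a7 is 5 bytes ≤ B = 7; zero-pad to 7 bytes: K' = c2 09 3f 08 a7 00 00.
K' ⊕ ipad = f4 3f 09 3e 91 36 36; K' ⊕ opad = 9e 55 63 54 fb 5c 5c.
m1: inner = H(f4 3f 09 3e 91 36 36 8b) = 03 02; tag = H(9e 55 63 54 fb 5c 5c 03 02) = 0362 ← matches
m2: inner = H(f4 3f 09 3e 91 36 36 5c) = 02 d3; tag = H(9e 55 63 54 fb 5c 5c 02 d3) = 0432
m3: inner = H(f4 3f 09 3e 91 36 36 6e) = 02 e5; tag = H(9e 55 63 54 fb 5c 5c 02 e5) = 0444
m4: inner = H(f4 3f 09 3e 91 36 36 a6) = 03 1d; tag = H(9e 55 63 54 fb 5c 5c 03 1d) = 037d

1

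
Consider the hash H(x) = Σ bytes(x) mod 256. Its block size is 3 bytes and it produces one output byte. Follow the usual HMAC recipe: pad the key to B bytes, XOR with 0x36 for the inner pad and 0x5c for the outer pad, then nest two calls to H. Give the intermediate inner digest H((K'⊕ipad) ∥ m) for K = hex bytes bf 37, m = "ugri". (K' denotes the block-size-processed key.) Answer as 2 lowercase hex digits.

Key hex bytes bf 37 is 2 bytes ≤ B = 3; zero-pad to 3 bytes: K' = bf 37 00.
K' ⊕ ipad = 89 01 36.
Inner input = 89 01 36 ∥ 75 67 72 69.
Inner hash: sum = 137+1+54+117+103+114+105 = 631; mod 256 = 119 → 77.

77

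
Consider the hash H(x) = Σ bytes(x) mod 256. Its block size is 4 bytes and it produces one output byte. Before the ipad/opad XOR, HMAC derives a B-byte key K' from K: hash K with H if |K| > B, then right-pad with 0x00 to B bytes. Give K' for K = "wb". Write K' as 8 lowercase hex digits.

77620000

Key "wb" = 77 62 is 2 bytes ≤ B = 4; zero-pad to 4 bytes: K' = 77 62 00 00.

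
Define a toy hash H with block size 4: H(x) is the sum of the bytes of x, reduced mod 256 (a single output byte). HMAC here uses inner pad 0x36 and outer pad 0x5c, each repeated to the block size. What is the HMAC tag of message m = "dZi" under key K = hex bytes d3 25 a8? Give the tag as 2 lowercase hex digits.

4b

Key hex bytes d3 25 a8 is 3 bytes ≤ B = 4; zero-pad to 4 bytes: K' = d3 25 a8 00.
K' ⊕ ipad = e5 13 9e 36.  K' ⊕ opad = 8f 79 f4 5c.
Inner input = (K'⊕ipad) ∥ m = e5 13 9e 36 ∥ 64 5a 69.
Inner hash: sum = 229+19+158+54+100+90+105 = 755; mod 256 = 243 → f3.
Outer input = (K'⊕opad) ∥ inner = 8f 79 f4 5c ∥ f3.
Outer hash (tag): sum = 143+121+244+92+243 = 843; mod 256 = 75 → 4b.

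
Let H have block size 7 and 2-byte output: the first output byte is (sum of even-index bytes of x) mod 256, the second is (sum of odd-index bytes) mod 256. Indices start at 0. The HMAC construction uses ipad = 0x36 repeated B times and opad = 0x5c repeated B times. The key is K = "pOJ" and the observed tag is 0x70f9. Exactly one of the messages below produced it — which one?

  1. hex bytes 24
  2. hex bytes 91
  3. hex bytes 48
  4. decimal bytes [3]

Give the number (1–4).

Key "pOJ" = 70 4f 4a is 3 bytes ≤ B = 7; zero-pad to 7 bytes: K' = 70 4f 4a 00 00 00 00.
K' ⊕ ipad = 46 79 7c 36 36 36 36; K' ⊕ opad = 2c 13 16 5c 5c 5c 5c.
m1: inner = H(46 79 7c 36 36 36 36 24) = 2e 09; tag = H(2c 13 16 5c 5c 5c 5c 2e 09) = 03f9
m2: inner = H(46 79 7c 36 36 36 36 91) = 2e 76; tag = H(2c 13 16 5c 5c 5c 5c 2e 76) = 70f9 ← matches
m3: inner = H(46 79 7c 36 36 36 36 48) = 2e 2d; tag = H(2c 13 16 5c 5c 5c 5c 2e 2d) = 27f9
m4: inner = H(46 79 7c 36 36 36 36 03) = 2e e8; tag = H(2c 13 16 5c 5c 5c 5c 2e e8) = e2f9

2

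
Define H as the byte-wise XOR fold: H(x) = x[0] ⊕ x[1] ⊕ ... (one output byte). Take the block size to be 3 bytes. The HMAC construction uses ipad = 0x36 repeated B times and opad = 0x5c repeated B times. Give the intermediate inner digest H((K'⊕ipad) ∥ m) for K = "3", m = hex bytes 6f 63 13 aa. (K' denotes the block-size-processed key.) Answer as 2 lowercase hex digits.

b0

Key "3" = 33 is 1 byte ≤ B = 3; zero-pad to 3 bytes: K' = 33 00 00.
K' ⊕ ipad = 05 36 36.
Inner input = 05 36 36 ∥ 6f 63 13 aa.
Inner hash: XOR 05⊕36⊕36⊕6f⊕63⊕13⊕aa = b0.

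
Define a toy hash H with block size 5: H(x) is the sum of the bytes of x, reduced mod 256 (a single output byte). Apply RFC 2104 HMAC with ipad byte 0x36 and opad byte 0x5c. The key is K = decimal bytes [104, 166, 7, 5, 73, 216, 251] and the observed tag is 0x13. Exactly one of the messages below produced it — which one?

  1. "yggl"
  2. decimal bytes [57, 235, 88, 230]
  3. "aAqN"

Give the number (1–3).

Key decimal bytes [104, 166, 7, 5, 73, 216, 251] = 68 a6 07 05 49 d8 fb is 7 bytes > B = 5, so hash it first: H(key) = 36, then zero-pad to 5 bytes: K' = 36 00 00 00 00.
K' ⊕ ipad = 00 36 36 36 36; K' ⊕ opad = 6a 5c 5c 5c 5c.
m1: inner = H(00 36 36 36 36 79 67 67 6c) = 8b; tag = H(6a 5c 5c 5c 5c 8b) = 65
m2: inner = H(00 36 36 36 36 39 eb 58 e6) = 3a; tag = H(6a 5c 5c 5c 5c 3a) = 14
m3: inner = H(00 36 36 36 36 61 41 71 4e) = 39; tag = H(6a 5c 5c 5c 5c 39) = 13 ← matches

3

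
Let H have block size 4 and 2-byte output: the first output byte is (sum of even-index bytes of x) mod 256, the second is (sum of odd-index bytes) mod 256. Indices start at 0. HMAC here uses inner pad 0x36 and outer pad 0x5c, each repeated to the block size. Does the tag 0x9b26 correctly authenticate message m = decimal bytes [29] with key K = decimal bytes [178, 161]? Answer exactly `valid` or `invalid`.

invalid

Key decimal bytes [178, 161] = b2 a1 is 2 bytes ≤ B = 4; zero-pad to 4 bytes: K' = b2 a1 00 00.
K' ⊕ ipad = 84 97 36 36; K' ⊕ opad = ee fd 5c 5c.
Inner hash: even-index sum = 215 mod 256 = 215; odd-index sum = 205 mod 256 = 205 → d7 cd.
Outer hash (recomputed tag): even-index sum = 545 mod 256 = 33; odd-index sum = 550 mod 256 = 38 → 21 26.
Recomputed tag = 2126; claimed = 9b26 → mismatch.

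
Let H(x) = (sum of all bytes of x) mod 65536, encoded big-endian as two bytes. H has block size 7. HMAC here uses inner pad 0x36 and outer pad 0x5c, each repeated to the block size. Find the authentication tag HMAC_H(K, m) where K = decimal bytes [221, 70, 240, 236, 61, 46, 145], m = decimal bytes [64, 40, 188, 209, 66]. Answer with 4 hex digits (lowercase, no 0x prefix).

0498

Key decimal bytes [221, 70, 240, 236, 61, 46, 145] = dd 46 f0 ec 3d 2e 91 is exactly B = 7 bytes: K' = dd 46 f0 ec 3d 2e 91.
K' ⊕ ipad = eb 70 c6 da 0b 18 a7.  K' ⊕ opad = 81 1a ac b0 61 72 cd.
Inner input = (K'⊕ipad) ∥ m = eb 70 c6 da 0b 18 a7 ∥ 40 28 bc d1 42.
Inner hash: sum = 235+112+198+218+11+24+167+64+40+188+209+66 = 1532 → 05 fc.
Outer input = (K'⊕opad) ∥ inner = 81 1a ac b0 61 72 cd ∥ 05 fc.
Outer hash (tag): sum = 129+26+172+176+97+114+205+5+252 = 1176 → 04 98.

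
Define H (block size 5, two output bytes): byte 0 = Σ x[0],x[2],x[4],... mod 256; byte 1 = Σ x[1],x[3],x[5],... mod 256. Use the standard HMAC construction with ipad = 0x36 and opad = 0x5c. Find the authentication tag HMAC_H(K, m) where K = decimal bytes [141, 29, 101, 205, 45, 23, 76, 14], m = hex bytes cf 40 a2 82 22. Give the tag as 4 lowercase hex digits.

f13a

Key decimal bytes [141, 29, 101, 205, 45, 23, 76, 14] = 8d 1d 65 cd 2d 17 4c 0e is 8 bytes > B = 5, so hash it first: H(key) = 6b 0f, then zero-pad to 5 bytes: K' = 6b 0f 00 00 00.
K' ⊕ ipad = 5d 39 36 36 36.  K' ⊕ opad = 37 53 5c 5c 5c.
Inner input = (K'⊕ipad) ∥ m = 5d 39 36 36 36 ∥ cf 40 a2 82 22.
Inner hash: even-index sum = 395 mod 256 = 139; odd-index sum = 514 mod 256 = 2 → 8b 02.
Outer input = (K'⊕opad) ∥ inner = 37 53 5c 5c 5c ∥ 8b 02.
Outer hash (tag): even-index sum = 241 mod 256 = 241; odd-index sum = 314 mod 256 = 58 → f1 3a.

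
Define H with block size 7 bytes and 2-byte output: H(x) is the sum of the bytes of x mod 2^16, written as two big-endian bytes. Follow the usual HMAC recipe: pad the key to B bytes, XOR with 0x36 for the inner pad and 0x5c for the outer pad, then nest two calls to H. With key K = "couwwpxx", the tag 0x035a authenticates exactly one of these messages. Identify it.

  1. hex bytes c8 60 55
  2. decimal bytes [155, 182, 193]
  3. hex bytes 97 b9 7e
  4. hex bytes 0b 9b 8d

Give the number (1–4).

Key "couwwpxx" = 63 6f 75 77 77 70 78 78 is 8 bytes > B = 7, so hash it first: H(key) = 03 95, then zero-pad to 7 bytes: K' = 03 95 00 00 00 00 00.
K' ⊕ ipad = 35 a3 36 36 36 36 36; K' ⊕ opad = 5f c9 5c 5c 5c 5c 5c.
m1: inner = H(35 a3 36 36 36 36 36 c8 60 55) = 03 63; tag = H(5f c9 5c 5c 5c 5c 5c 03 63) = 035a ← matches
m2: inner = H(35 a3 36 36 36 36 36 9b b6 c1) = 03 f8; tag = H(5f c9 5c 5c 5c 5c 5c 03 f8) = 03ef
m3: inner = H(35 a3 36 36 36 36 36 97 b9 7e) = 03 b4; tag = H(5f c9 5c 5c 5c 5c 5c 03 b4) = 03ab
m4: inner = H(35 a3 36 36 36 36 36 0b 9b 8d) = 03 19; tag = H(5f c9 5c 5c 5c 5c 5c 03 19) = 0310

1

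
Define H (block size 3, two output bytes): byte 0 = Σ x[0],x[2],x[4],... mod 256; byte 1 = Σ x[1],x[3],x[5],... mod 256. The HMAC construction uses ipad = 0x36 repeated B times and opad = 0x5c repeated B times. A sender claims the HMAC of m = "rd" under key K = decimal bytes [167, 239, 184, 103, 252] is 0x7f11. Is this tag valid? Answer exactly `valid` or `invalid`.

invalid

Key decimal bytes [167, 239, 184, 103, 252] = a7 ef b8 67 fc is 5 bytes > B = 3, so hash it first: H(key) = 5b 56, then zero-pad to 3 bytes: K' = 5b 56 00.
K' ⊕ ipad = 6d 60 36; K' ⊕ opad = 07 0a 5c.
Inner hash: even-index sum = 263 mod 256 = 7; odd-index sum = 210 mod 256 = 210 → 07 d2.
Outer hash (recomputed tag): even-index sum = 309 mod 256 = 53; odd-index sum = 17 mod 256 = 17 → 35 11.
Recomputed tag = 3511; claimed = 7f11 → mismatch.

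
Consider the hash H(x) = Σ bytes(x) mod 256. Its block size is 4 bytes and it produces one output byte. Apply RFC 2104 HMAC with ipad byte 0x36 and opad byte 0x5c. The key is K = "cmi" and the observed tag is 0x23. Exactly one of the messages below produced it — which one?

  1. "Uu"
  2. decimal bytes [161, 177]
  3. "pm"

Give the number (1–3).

Key "cmi" = 63 6d 69 is 3 bytes ≤ B = 4; zero-pad to 4 bytes: K' = 63 6d 69 00.
K' ⊕ ipad = 55 5b 5f 36; K' ⊕ opad = 3f 31 35 5c.
m1: inner = H(55 5b 5f 36 55 75) = 0f; tag = H(3f 31 35 5c 0f) = 10
m2: inner = H(55 5b 5f 36 a1 b1) = 97; tag = H(3f 31 35 5c 97) = 98
m3: inner = H(55 5b 5f 36 70 6d) = 22; tag = H(3f 31 35 5c 22) = 23 ← matches

3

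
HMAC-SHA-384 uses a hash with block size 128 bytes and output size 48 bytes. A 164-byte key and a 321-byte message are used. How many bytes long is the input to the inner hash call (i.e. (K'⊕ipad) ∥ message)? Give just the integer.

Key is 164 > 128 bytes, so it is hashed to 48 bytes then zero-padded to 128: |K'| = 128.
Inner input = (K'⊕ipad) ∥ m → 128 + 321 = 449 bytes.

449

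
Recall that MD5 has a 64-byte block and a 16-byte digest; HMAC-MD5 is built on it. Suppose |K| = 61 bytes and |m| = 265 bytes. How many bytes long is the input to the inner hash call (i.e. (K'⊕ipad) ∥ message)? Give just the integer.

Key is 61 ≤ 64 bytes, zero-padded: |K'| = 64.
Inner input = (K'⊕ipad) ∥ m → 64 + 265 = 329 bytes.

329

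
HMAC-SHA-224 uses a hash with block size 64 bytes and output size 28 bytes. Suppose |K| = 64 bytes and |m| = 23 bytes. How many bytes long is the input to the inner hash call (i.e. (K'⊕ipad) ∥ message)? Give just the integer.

87

Key is 64 ≤ 64 bytes, zero-padded: |K'| = 64.
Inner input = (K'⊕ipad) ∥ m → 64 + 23 = 87 bytes.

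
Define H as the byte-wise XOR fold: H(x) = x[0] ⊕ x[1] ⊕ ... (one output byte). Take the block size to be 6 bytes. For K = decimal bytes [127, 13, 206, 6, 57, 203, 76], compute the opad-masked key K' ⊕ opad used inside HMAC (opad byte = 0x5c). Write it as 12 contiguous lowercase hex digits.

585c5c5c5c5c

Key decimal bytes [127, 13, 206, 6, 57, 203, 76] = 7f 0d ce 06 39 cb 4c is 7 bytes > B = 6, so hash it first: H(key) = 04, then zero-pad to 6 bytes: K' = 04 00 00 00 00 00.
XOR each byte with 0x5c: 04⊕5c=58, 00⊕5c=5c, 00⊕5c=5c, 00⊕5c=5c, 00⊕5c=5c, 00⊕5c=5c.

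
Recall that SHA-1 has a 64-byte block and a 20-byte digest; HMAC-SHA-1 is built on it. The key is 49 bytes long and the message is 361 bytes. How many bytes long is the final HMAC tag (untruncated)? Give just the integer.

20

The tag is one SHA-1 digest: 20 bytes.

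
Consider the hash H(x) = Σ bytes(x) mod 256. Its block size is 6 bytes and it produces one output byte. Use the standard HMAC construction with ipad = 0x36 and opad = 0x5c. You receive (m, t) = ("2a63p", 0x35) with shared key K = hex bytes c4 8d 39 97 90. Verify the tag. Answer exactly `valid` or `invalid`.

invalid

Key hex bytes c4 8d 39 97 90 is 5 bytes ≤ B = 6; zero-pad to 6 bytes: K' = c4 8d 39 97 90 00.
K' ⊕ ipad = f2 bb 0f a1 a6 36; K' ⊕ opad = 98 d1 65 cb cc 5c.
Inner hash: sum = 242+187+15+161+166+54+50+97+54+51+112 = 1189; mod 256 = 165 → a5.
Outer hash (recomputed tag): sum = 152+209+101+203+204+92+165 = 1126; mod 256 = 102 → 66.
Recomputed tag = 66; claimed = 35 → mismatch.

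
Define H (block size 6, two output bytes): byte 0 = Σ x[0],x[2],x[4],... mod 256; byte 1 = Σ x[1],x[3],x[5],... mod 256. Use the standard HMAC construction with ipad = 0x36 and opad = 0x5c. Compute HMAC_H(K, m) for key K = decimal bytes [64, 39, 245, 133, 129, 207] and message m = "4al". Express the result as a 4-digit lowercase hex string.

3205

Key decimal bytes [64, 39, 245, 133, 129, 207] = 40 27 f5 85 81 cf is exactly B = 6 bytes: K' = 40 27 f5 85 81 cf.
K' ⊕ ipad = 76 11 c3 b3 b7 f9.  K' ⊕ opad = 1c 7b a9 d9 dd 93.
Inner input = (K'⊕ipad) ∥ m = 76 11 c3 b3 b7 f9 ∥ 34 61 6c.
Inner hash: even-index sum = 656 mod 256 = 144; odd-index sum = 542 mod 256 = 30 → 90 1e.
Outer input = (K'⊕opad) ∥ inner = 1c 7b a9 d9 dd 93 ∥ 90 1e.
Outer hash (tag): even-index sum = 562 mod 256 = 50; odd-index sum = 517 mod 256 = 5 → 32 05.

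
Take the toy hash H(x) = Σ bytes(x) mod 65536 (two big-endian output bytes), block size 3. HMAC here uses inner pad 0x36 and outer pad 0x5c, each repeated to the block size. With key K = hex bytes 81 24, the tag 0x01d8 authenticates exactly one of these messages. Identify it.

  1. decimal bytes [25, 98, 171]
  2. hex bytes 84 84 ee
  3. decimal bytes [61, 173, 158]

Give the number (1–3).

Key hex bytes 81 24 is 2 bytes ≤ B = 3; zero-pad to 3 bytes: K' = 81 24 00.
K' ⊕ ipad = b7 12 36; K' ⊕ opad = dd 78 5c.
m1: inner = H(b7 12 36 19 62 ab) = 02 25; tag = H(dd 78 5c 02 25) = 01d8 ← matches
m2: inner = H(b7 12 36 84 84 ee) = 02 f5; tag = H(dd 78 5c 02 f5) = 02a8
m3: inner = H(b7 12 36 3d ad 9e) = 02 87; tag = H(dd 78 5c 02 87) = 023a

1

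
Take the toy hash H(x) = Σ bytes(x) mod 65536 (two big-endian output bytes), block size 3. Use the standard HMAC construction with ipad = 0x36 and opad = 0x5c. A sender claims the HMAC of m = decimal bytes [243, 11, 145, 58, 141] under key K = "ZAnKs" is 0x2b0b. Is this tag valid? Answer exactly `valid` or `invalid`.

Key "ZAnKs" = 5a 41 6e 4b 73 is 5 bytes > B = 3, so hash it first: H(key) = 01 c7, then zero-pad to 3 bytes: K' = 01 c7 00.
K' ⊕ ipad = 37 f1 36; K' ⊕ opad = 5d 9b 5c.
Inner hash: sum = 55+241+54+243+11+145+58+141 = 948 → 03 b4.
Outer hash (recomputed tag): sum = 93+155+92+3+180 = 523 → 02 0b.
Recomputed tag = 020b; claimed = 2b0b → mismatch.

invalid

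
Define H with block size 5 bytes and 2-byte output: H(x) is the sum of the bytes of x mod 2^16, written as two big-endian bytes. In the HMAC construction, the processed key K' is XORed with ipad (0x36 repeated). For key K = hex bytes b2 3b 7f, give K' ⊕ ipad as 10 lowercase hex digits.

Key hex bytes b2 3b 7f is 3 bytes ≤ B = 5; zero-pad to 5 bytes: K' = b2 3b 7f 00 00.
XOR each byte with 0x36: b2⊕36=84, 3b⊕36=0d, 7f⊕36=49, 00⊕36=36, 00⊕36=36.

840d493636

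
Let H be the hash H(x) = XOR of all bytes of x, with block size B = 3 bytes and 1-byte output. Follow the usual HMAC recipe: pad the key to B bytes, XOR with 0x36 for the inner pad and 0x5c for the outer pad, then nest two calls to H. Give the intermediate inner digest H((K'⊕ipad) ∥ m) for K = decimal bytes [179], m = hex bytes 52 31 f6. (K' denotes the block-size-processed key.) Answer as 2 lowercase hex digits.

Key decimal bytes [179] = b3 is 1 byte ≤ B = 3; zero-pad to 3 bytes: K' = b3 00 00.
K' ⊕ ipad = 85 36 36.
Inner input = 85 36 36 ∥ 52 31 f6.
Inner hash: XOR 85⊕36⊕36⊕52⊕31⊕f6 = 10.

10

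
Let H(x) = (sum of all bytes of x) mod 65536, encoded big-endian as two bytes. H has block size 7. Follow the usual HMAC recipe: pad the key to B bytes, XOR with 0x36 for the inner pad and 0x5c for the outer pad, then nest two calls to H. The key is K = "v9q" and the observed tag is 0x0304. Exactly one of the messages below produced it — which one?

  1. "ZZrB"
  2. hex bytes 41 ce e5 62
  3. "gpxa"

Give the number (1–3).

1

Key "v9q" = 76 39 71 is 3 bytes ≤ B = 7; zero-pad to 7 bytes: K' = 76 39 71 00 00 00 00.
K' ⊕ ipad = 40 0f 47 36 36 36 36; K' ⊕ opad = 2a 65 2d 5c 5c 5c 5c.
m1: inner = H(40 0f 47 36 36 36 36 5a 5a 72 42) = 02 d6; tag = H(2a 65 2d 5c 5c 5c 5c 02 d6) = 0304 ← matches
m2: inner = H(40 0f 47 36 36 36 36 41 ce e5 62) = 03 c4; tag = H(2a 65 2d 5c 5c 5c 5c 03 c4) = 02f3
m3: inner = H(40 0f 47 36 36 36 36 67 70 78 61) = 03 1e; tag = H(2a 65 2d 5c 5c 5c 5c 03 1e) = 024d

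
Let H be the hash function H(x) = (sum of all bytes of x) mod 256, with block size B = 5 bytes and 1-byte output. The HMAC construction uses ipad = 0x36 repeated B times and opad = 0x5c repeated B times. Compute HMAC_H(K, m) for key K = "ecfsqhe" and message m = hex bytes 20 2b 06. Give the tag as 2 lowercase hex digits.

Key "ecfsqhe" = 65 63 66 73 71 68 65 is 7 bytes > B = 5, so hash it first: H(key) = df, then zero-pad to 5 bytes: K' = df 00 00 00 00.
K' ⊕ ipad = e9 36 36 36 36.  K' ⊕ opad = 83 5c 5c 5c 5c.
Inner input = (K'⊕ipad) ∥ m = e9 36 36 36 36 ∥ 20 2b 06.
Inner hash: sum = 233+54+54+54+54+32+43+6 = 530; mod 256 = 18 → 12.
Outer input = (K'⊕opad) ∥ inner = 83 5c 5c 5c 5c ∥ 12.
Outer hash (tag): sum = 131+92+92+92+92+18 = 517; mod 256 = 5 → 05.

05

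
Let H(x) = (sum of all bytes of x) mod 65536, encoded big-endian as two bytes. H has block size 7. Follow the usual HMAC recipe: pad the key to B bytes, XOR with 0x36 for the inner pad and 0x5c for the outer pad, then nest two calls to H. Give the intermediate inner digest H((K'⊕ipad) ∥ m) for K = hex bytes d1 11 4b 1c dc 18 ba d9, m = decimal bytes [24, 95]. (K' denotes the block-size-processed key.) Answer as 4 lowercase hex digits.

Key hex bytes d1 11 4b 1c dc 18 ba d9 is 8 bytes > B = 7, so hash it first: H(key) = 03 d0, then zero-pad to 7 bytes: K' = 03 d0 00 00 00 00 00.
K' ⊕ ipad = 35 e6 36 36 36 36 36.
Inner input = 35 e6 36 36 36 36 36 ∥ 18 5f.
Inner hash: sum = 53+230+54+54+54+54+54+24+95 = 672 → 02 a0.

02a0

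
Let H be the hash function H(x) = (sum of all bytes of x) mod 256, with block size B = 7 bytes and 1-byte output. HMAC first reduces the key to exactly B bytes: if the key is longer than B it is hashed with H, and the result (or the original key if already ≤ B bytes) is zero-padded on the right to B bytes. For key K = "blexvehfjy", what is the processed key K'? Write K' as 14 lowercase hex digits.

37000000000000

|K| = 10 > B = 7, so first hash the key.
H(K): sum = 98+108+101+120+118+101+104+102+106+121 = 1079; mod 256 = 55 → 37.
Zero-pad H(K) = 37 to 7 bytes: K' = 37 00 00 00 00 00 00.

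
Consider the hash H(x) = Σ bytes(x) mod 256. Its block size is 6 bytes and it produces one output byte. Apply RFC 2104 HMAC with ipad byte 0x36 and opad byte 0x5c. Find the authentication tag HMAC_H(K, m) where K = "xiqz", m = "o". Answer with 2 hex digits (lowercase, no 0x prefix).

Key "xiqz" = 78 69 71 7a is 4 bytes ≤ B = 6; zero-pad to 6 bytes: K' = 78 69 71 7a 00 00.
K' ⊕ ipad = 4e 5f 47 4c 36 36.  K' ⊕ opad = 24 35 2d 26 5c 5c.
Inner input = (K'⊕ipad) ∥ m = 4e 5f 47 4c 36 36 ∥ 6f.
Inner hash: sum = 78+95+71+76+54+54+111 = 539; mod 256 = 27 → 1b.
Outer input = (K'⊕opad) ∥ inner = 24 35 2d 26 5c 5c ∥ 1b.
Outer hash (tag): sum = 36+53+45+38+92+92+27 = 383; mod 256 = 127 → 7f.

7f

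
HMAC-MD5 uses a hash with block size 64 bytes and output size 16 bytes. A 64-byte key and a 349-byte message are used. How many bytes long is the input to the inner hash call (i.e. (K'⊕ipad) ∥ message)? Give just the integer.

Key is 64 ≤ 64 bytes, zero-padded: |K'| = 64.
Inner input = (K'⊕ipad) ∥ m → 64 + 349 = 413 bytes.

413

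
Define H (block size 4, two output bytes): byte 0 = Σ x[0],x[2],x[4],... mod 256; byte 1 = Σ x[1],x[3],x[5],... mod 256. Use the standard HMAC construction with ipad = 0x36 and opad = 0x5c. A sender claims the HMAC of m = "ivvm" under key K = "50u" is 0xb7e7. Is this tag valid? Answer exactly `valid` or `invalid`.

Key "50u" = 35 30 75 is 3 bytes ≤ B = 4; zero-pad to 4 bytes: K' = 35 30 75 00.
K' ⊕ ipad = 03 06 43 36; K' ⊕ opad = 69 6c 29 5c.
Inner hash: even-index sum = 293 mod 256 = 37; odd-index sum = 287 mod 256 = 31 → 25 1f.
Outer hash (recomputed tag): even-index sum = 183 mod 256 = 183; odd-index sum = 231 mod 256 = 231 → b7 e7.
Recomputed tag = b7e7; claimed = b7e7 → match.

valid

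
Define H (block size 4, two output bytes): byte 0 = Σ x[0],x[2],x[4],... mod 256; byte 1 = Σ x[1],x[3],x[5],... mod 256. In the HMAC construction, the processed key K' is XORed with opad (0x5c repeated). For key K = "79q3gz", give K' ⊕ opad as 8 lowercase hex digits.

53ba5c5c

Key "79q3gz" = 37 39 71 33 67 7a is 6 bytes > B = 4, so hash it first: H(key) = 0f e6, then zero-pad to 4 bytes: K' = 0f e6 00 00.
XOR each byte with 0x5c: 0f⊕5c=53, e6⊕5c=ba, 00⊕5c=5c, 00⊕5c=5c.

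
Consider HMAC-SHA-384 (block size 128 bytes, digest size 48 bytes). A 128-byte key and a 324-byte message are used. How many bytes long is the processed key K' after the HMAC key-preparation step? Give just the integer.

128

Key is 128 ≤ 128 bytes, zero-padded: |K'| = 128.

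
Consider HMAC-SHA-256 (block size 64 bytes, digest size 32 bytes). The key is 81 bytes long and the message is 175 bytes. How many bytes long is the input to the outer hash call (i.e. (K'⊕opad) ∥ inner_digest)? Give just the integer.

Key is 81 > 64 bytes, so it is hashed to 32 bytes then zero-padded to 64: |K'| = 64.
Outer input = (K'⊕opad) ∥ H(inner) → 64 + 32 = 96 bytes.

96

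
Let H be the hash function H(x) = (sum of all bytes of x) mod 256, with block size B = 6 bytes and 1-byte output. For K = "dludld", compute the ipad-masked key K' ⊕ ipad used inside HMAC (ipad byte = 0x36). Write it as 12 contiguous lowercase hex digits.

Key "dludld" = 64 6c 75 64 6c 64 is exactly B = 6 bytes: K' = 64 6c 75 64 6c 64.
XOR each byte with 0x36: 64⊕36=52, 6c⊕36=5a, 75⊕36=43, 64⊕36=52, 6c⊕36=5a, 64⊕36=52.

525a43525a52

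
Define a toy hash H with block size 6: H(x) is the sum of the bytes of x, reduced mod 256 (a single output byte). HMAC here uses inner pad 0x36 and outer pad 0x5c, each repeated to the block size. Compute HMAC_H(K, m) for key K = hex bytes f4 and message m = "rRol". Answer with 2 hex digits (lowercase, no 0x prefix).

Key hex bytes f4 is 1 byte ≤ B = 6; zero-pad to 6 bytes: K' = f4 00 00 00 00 00.
K' ⊕ ipad = c2 36 36 36 36 36.  K' ⊕ opad = a8 5c 5c 5c 5c 5c.
Inner input = (K'⊕ipad) ∥ m = c2 36 36 36 36 36 ∥ 72 52 6f 6c.
Inner hash: sum = 194+54+54+54+54+54+114+82+111+108 = 879; mod 256 = 111 → 6f.
Outer input = (K'⊕opad) ∥ inner = a8 5c 5c 5c 5c 5c ∥ 6f.
Outer hash (tag): sum = 168+92+92+92+92+92+111 = 739; mod 256 = 227 → e3.

e3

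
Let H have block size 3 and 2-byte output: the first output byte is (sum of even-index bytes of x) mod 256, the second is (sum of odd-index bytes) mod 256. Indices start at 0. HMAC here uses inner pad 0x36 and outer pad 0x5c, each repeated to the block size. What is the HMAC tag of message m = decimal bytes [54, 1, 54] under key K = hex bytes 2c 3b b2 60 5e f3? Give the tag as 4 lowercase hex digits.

Key hex bytes 2c 3b b2 60 5e f3 is 6 bytes > B = 3, so hash it first: H(key) = 3c 8e, then zero-pad to 3 bytes: K' = 3c 8e 00.
K' ⊕ ipad = 0a b8 36.  K' ⊕ opad = 60 d2 5c.
Inner input = (K'⊕ipad) ∥ m = 0a b8 36 ∥ 36 01 36.
Inner hash: even-index sum = 65 mod 256 = 65; odd-index sum = 292 mod 256 = 36 → 41 24.
Outer input = (K'⊕opad) ∥ inner = 60 d2 5c ∥ 41 24.
Outer hash (tag): even-index sum = 224 mod 256 = 224; odd-index sum = 275 mod 256 = 19 → e0 13.

e013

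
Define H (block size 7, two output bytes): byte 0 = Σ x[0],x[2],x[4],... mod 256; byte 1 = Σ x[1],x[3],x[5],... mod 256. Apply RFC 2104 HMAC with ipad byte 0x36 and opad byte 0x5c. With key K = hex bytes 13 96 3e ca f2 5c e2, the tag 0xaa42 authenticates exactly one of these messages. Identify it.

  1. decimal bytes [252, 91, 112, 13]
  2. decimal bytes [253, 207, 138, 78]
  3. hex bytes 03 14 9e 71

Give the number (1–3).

2

Key hex bytes 13 96 3e ca f2 5c e2 is exactly B = 7 bytes: K' = 13 96 3e ca f2 5c e2.
K' ⊕ ipad = 25 a0 08 fc c4 6a d4; K' ⊕ opad = 4f ca 62 96 ae 00 be.
m1: inner = H(25 a0 08 fc c4 6a d4 fc 5b 70 0d) = 2d 72; tag = H(4f ca 62 96 ae 00 be 2d 72) = 8f8d
m2: inner = H(25 a0 08 fc c4 6a d4 fd cf 8a 4e) = e2 8d; tag = H(4f ca 62 96 ae 00 be e2 8d) = aa42 ← matches
m3: inner = H(25 a0 08 fc c4 6a d4 03 14 9e 71) = 4a a7; tag = H(4f ca 62 96 ae 00 be 4a a7) = c4aa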